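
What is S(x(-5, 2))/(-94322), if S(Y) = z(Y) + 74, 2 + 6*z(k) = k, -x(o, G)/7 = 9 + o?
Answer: -69/94322 ≈ -0.00073154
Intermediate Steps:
x(o, G) = -63 - 7*o (x(o, G) = -7*(9 + o) = -63 - 7*o)
z(k) = -⅓ + k/6
S(Y) = 221/3 + Y/6 (S(Y) = (-⅓ + Y/6) + 74 = 221/3 + Y/6)
S(x(-5, 2))/(-94322) = (221/3 + (-63 - 7*(-5))/6)/(-94322) = (221/3 + (-63 + 35)/6)*(-1/94322) = (221/3 + (⅙)*(-28))*(-1/94322) = (221/3 - 14/3)*(-1/94322) = 69*(-1/94322) = -69/94322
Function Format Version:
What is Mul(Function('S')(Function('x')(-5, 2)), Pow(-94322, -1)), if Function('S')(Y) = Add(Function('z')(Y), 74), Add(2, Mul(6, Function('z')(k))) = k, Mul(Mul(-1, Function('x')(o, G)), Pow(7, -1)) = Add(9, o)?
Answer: Rational(-69, 94322) ≈ -0.00073154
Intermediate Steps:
Function('x')(o, G) = Add(-63, Mul(-7, o)) (Function('x')(o, G) = Mul(-7, Add(9, o)) = Add(-63, Mul(-7, o)))
Function('z')(k) = Add(Rational(-1, 3), Mul(Rational(1, 6), k))
Function('S')(Y) = Add(Rational(221, 3), Mul(Rational(1, 6), Y)) (Function('S')(Y) = Add(Add(Rational(-1, 3), Mul(Rational(1, 6), Y)), 74) = Add(Rational(221, 3), Mul(Rational(1, 6), Y)))
Mul(Function('S')(Function('x')(-5, 2)), Pow(-94322, -1)) = Mul(Add(Rational(221, 3), Mul(Rational(1, 6), Add(-63, Mul(-7, -5)))), Pow(-94322, -1)) = Mul(Add(Rational(221, 3), Mul(Rational(1, 6), Add(-63, 35))), Rational(-1, 94322)) = Mul(Add(Rational(221, 3), Mul(Rational(1, 6), -28)), Rational(-1, 94322)) = Mul(Add(Rational(221, 3), Rational(-14, 3)), Rational(-1, 94322)) = Mul(69, Rational(-1, 94322)) = Rational(-69, 94322)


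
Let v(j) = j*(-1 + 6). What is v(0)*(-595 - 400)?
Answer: 0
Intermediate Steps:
v(j) = 5*j (v(j) = j*5 = 5*j)
v(0)*(-595 - 400) = (5*0)*(-595 - 400) = 0*(-995) = 0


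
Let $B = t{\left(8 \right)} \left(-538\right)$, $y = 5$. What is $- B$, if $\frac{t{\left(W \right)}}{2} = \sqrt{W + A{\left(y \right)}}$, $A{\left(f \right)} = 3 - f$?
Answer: $1076 \sqrt{6} \approx 2635.7$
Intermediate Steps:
$t{\left(W \right)} = 2 \sqrt{-2 + W}$ ($t{\left(W \right)} = 2 \sqrt{W + \left(3 - 5\right)} = 2 \sqrt{W - 2} = 2 \sqrt{-2 + W}$)
$B = - 1076 \sqrt{6}$ ($B = 2 \sqrt{-2 + 8} \left(-538\right) = 2 \sqrt{6} \left(-538\right) = - 1076 \sqrt{6} \approx -2635.7$)
$- B = - \left(-1076\right) \sqrt{6} = 1076 \sqrt{6}$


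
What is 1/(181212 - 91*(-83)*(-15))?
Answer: 1/67917 ≈ 1.4724e-5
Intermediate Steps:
1/(181212 - 91*(-83)*(-15)) = 1/(181212 + 7553*(-15)) = 1/(181212 - 113295) = 1/67917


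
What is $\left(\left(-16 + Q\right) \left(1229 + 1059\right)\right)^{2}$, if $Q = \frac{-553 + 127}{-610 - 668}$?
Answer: $\frac{11563991296}{9} \approx 1.2849 \cdot 10^{9}$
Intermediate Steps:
$Q = \frac{1}{3}$ ($Q = - \frac{426}{-1278} = \left(-426\right) \left(- \frac{1}{1278}\right) = \frac{1}{3} \approx 0.33333$)
$\left(\left(-16 + Q\right) \left(1229 + 1059\right)\right)^{2} = \left(\left(-16 + \frac{1}{3}\right) \left(1229 + 1059\right)\right)^{2} = \left(\left(- \frac{47}{3}\right) 2288\right)^{2} = \left(- \frac{107536}{3}\right)^{2} = \frac{11563991296}{9}$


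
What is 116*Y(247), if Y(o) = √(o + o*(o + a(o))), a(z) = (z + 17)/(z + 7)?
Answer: 232*√248034683/127 ≈ 28770.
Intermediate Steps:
a(z) = (17 + z)/(7 + z)
Y(o) = √(o + o*(o + (17 + o)/(7 + o)))
116*Y(247) = 116*√(247*(24 + 247² + 9*247)/(7 + 247)) = 116*√(247*(24 + 61009 + 2223)/254) = 116*√(247*(1/254)*63256) = 116*√(7812116/127) = 116*(2*√248034683/127) = 232*√248034683/127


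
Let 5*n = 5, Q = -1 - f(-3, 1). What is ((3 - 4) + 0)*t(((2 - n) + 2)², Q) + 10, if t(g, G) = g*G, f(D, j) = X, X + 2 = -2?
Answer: -17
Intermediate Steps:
X = -4 (X = -2 - 2 = -4)
f(D, j) = -4
Q = 3 (Q = -1 - 1*(-4) = -1 + 4 = 3)
n = 1 (n = (⅕)*5 = 1)
t(g, G) = G*g
((3 - 4) + 0)*t(((2 - n) + 2)², Q) + 10 = ((3 - 4) + 0)*(3*((2 - 1*1) + 2)²) + 10 = (-1 + 0)*(3*((2 - 1) + 2)²) + 10 = -3*(1 + 2)² + 10 = -3*3² + 10 = -3*9 + 10 = -1*27 + 10 = -27 + 10 = -17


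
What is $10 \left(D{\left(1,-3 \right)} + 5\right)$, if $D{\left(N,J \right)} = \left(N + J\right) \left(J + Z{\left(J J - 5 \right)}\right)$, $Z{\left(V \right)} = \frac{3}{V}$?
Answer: $95$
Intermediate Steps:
$D{\left(N,J \right)} = \left(J + N\right) \left(J + \frac{3}{-5 + J^{2}}\right)$ ($D{\left(N,J \right)} = \left(N + J\right) \left(J + \frac{3}{J J - 5}\right) = \left(J + N\right) \left(J + \frac{3}{J^{2} - 5}\right) = \left(J + N\right) \left(J + \frac{3}{-5 + J^{2}}\right)$)
$10 \left(D{\left(1,-3 \right)} + 5\right) = 10 \left(\frac{3 \left(-3\right) + 3 \cdot 1 - 3 \left(-5 + \left(-3\right)^{2}\right) \left(-3 + 1\right)}{-5 + \left(-3\right)^{2}} + 5\right) = 10 \left(\frac{-9 + 3 - 3 \left(-5 + 9\right) \left(-2\right)}{-5 + 9} + 5\right) = 10 \left(\frac{-9 + 3 - 12 \left(-2\right)}{4} + 5\right) = 10 \left(\frac{-9 + 3 + 24}{4} + 5\right) = 10 \left(\frac{1}{4} \cdot 18 + 5\right) = 10 \left(\frac{9}{2} + 5\right) = 10 \cdot \frac{19}{2} = 95$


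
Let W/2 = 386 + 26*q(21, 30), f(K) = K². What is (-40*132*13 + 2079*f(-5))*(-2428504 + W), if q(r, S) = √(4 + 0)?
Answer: 40456420620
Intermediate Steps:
q(r, S) = 2 (q(r, S) = √4 = 2)
W = 876 (W = 2*(386 + 26*2) = 2*(386 + 52) = 2*438 = 876)
(-40*132*13 + 2079*f(-5))*(-2428504 + W) = (-40*132*13 + 2079*(-5)²)*(-2428504 + 876) = (-5280*13 + 2079*25)*(-2427628) = (-68640 + 51975)*(-2427628) = -16665*(-2427628) = 40456420620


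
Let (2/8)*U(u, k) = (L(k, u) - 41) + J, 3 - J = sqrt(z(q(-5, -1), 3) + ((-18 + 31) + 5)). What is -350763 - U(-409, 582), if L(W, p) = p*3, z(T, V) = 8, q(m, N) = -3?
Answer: -345703 + 4*sqrt(26) ≈ -3.4568e+5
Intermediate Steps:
L(W, p) = 3*p
J = 3 - sqrt(26) (J = 3 - sqrt(8 + ((-18 + 31) + 5)) = 3 - sqrt(8 + (13 + 5)) = 3 - sqrt(8 + 18) = 3 - sqrt(26) ≈ -2.0990)
U(u, k) = -152 - 4*sqrt(26) + 12*u (U(u, k) = 4*((3*u - 41) + (3 - sqrt(26))) = 4*((-41 + 3*u) + (3 - sqrt(26))) = 4*(-38 - sqrt(26) + 3*u) = -152 - 4*sqrt(26) + 12*u)
-350763 - U(-409, 582) = -350763 - (-152 - 4*sqrt(26) + 12*(-409)) = -350763 - (-152 - 4*sqrt(26) - 4908) = -350763 - (-5060 - 4*sqrt(26)) = -350763 + (5060 + 4*sqrt(26)) = -345703 + 4*sqrt(26)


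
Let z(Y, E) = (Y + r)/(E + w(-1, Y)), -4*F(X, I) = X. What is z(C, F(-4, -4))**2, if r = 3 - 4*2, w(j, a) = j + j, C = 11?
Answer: 36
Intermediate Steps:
w(j, a) = 2*j
F(X, I) = -X/4
r = -5 (r = 3 - 8 = -5)
z(Y, E) = (-5 + Y)/(-2 + E) (z(Y, E) = (Y - 5)/(E + 2*(-1)) = (-5 + Y)/(E - 2) = (-5 + Y)/(-2 + E))
z(C, F(-4, -4))**2 = ((-5 + 11)/(-2 - 1/4*(-4)))**2 = (6/(-2 + 1))**2 = (6/(-1))**2 = (-1*6)**2 = (-6)**2 = 36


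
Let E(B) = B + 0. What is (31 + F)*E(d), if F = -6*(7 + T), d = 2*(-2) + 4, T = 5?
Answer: 0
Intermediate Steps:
d = 0 (d = -4 + 4 = 0)
E(B) = B
F = -72 (F = -6*(7 + 5) = -6*12 = -72)
(31 + F)*E(d) = (31 - 72)*0 = -41*0 = 0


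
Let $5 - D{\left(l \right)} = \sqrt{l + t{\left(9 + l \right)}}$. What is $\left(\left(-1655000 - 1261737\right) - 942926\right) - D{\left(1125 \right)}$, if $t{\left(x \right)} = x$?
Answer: $-3859668 + 3 \sqrt{251} \approx -3.8596 \cdot 10^{6}$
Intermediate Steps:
$D{\left(l \right)} = 5 - \sqrt{9 + 2 l}$ ($D{\left(l \right)} = 5 - \sqrt{l + \left(9 + l\right)} = 5 - \sqrt{9 + 2 l}$)
$\left(\left(-1655000 - 1261737\right) - 942926\right) - D{\left(1125 \right)} = \left(\left(-1655000 - 1261737\right) - 942926\right) - \left(5 - \sqrt{9 + 2 \cdot 1125}\right) = \left(-2916737 - 942926\right) - \left(5 - \sqrt{9 + 2250}\right) = -3859663 - \left(5 - \sqrt{2259}\right) = -3859663 - \left(5 - 3 \sqrt{251}\right) = -3859668 + 3 \sqrt{251}$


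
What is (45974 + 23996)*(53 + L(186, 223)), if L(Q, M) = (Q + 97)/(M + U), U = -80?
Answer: 550104140/143 ≈ 3.8469e+6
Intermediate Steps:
L(Q, M) = (97 + Q)/(-80 + M) (L(Q, M) = (Q + 97)/(M - 80) = (97 + Q)/(-80 + M))
(45974 + 23996)*(53 + L(186, 223)) = (45974 + 23996)*(53 + (97 + 186)/(-80 + 223)) = 69970*(53 + 283/143) = 69970*(7862/143) = 550104140/143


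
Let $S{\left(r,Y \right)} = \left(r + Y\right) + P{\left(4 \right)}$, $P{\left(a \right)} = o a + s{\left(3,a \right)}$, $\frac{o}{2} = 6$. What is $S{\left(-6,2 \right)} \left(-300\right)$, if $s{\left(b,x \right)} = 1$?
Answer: $-13500$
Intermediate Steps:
$o = 12$ ($o = 2 \cdot 6 = 12$)
$P{\left(a \right)} = 1 + 12 a$ ($P{\left(a \right)} = 12 a + 1 = 1 + 12 a$)
$S{\left(r,Y \right)} = 49 + Y + r$ ($S{\left(r,Y \right)} = \left(r + Y\right) + \left(1 + 12 \cdot 4\right) = \left(Y + r\right) + \left(1 + 48\right) = \left(Y + r\right) + 49 = 49 + Y + r$)
$S{\left(-6,2 \right)} \left(-300\right) = \left(49 + 2 - 6\right) \left(-300\right) = 45 \left(-300\right) = -13500$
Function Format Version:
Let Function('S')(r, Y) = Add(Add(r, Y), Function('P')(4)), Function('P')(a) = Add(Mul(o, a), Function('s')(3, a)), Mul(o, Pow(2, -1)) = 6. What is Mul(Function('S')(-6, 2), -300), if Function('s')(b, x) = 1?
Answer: -13500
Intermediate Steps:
o = 12 (o = Mul(2, 6) = 12)
Function('P')(a) = Add(1, Mul(12, a)) (Function('P')(a) = Add(Mul(12, a), 1) = Add(1, Mul(12, a)))
Function('S')(r, Y) = Add(49, Y, r) (Function('S')(r, Y) = Add(Add(r, Y), Add(1, Mul(12, 4))) = Add(Add(Y, r), Add(1, 48)) = Add(Add(Y, r), 49) = Add(49, Y, r))
Mul(Function('S')(-6, 2), -300) = Mul(Add(49, 2, -6), -300) = Mul(45, -300) = -13500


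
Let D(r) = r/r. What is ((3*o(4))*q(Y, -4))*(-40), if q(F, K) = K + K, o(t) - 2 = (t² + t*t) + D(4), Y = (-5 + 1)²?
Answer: 33600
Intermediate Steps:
Y = 16 (Y = (-4)² = 16)
D(r) = 1
o(t) = 3 + 2*t² (o(t) = 2 + ((t² + t*t) + 1) = 2 + ((t² + t²) + 1) = 2 + (2*t² + 1) = 2 + (1 + 2*t²) = 3 + 2*t²)
q(F, K) = 2*K
((3*o(4))*q(Y, -4))*(-40) = ((3*(3 + 2*4²))*(2*(-4)))*(-40) = ((3*(3 + 2*16))*(-8))*(-40) = ((3*(3 + 32))*(-8))*(-40) = ((3*35)*(-8))*(-40) = (105*(-8))*(-40) = -840*(-40) = 33600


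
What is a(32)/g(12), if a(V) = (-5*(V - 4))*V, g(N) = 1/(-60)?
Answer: 268800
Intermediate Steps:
g(N) = -1/60
a(V) = V*(20 - 5*V) (a(V) = (-5*(-4 + V))*V = (20 - 5*V)*V = V*(20 - 5*V))
a(32)/g(12) = (5*32*(4 - 1*32))/(-1/60) = (5*32*(4 - 32))*(-60) = (5*32*(-28))*(-60) = -4480*(-60) = 268800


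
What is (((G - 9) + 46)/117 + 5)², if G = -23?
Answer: 358801/13689 ≈ 26.211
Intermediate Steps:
(((G - 9) + 46)/117 + 5)² = (((-23 - 9) + 46)/117 + 5)² = ((-32 + 46)*(1/117) + 5)² = (14*(1/117) + 5)² = (14/117 + 5)² = (599/117)² = 358801/13689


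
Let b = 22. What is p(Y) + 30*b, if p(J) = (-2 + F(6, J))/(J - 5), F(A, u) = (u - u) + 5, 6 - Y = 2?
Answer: 657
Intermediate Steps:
Y = 4 (Y = 6 - 1*2 = 6 - 2 = 4)
F(A, u) = 5 (F(A, u) = 0 + 5 = 5)
p(J) = 3/(-5 + J) (p(J) = (-2 + 5)/(J - 5) = 3/(-5 + J))
p(Y) + 30*b = 3/(-5 + 4) + 30*22 = 3/(-1) + 660 = 3*(-1) + 660 = -3 + 660 = 657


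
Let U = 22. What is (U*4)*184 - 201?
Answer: 15991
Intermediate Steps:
(U*4)*184 - 201 = (22*4)*184 - 201 = 88*184 - 201 = 16192 - 201 = 15991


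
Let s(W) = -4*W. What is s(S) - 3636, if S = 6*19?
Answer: -4092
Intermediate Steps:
S = 114
s(S) - 3636 = -4*114 - 3636 = -456 - 3636 = -4092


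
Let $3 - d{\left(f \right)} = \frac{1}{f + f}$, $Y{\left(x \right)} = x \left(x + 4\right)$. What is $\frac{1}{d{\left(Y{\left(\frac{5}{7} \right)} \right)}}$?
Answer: $\frac{330}{941} \approx 0.35069$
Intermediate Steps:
$Y{\left(x \right)} = x \left(4 + x\right)$
$d{\left(f \right)} = 3 - \frac{1}{2 f}$ ($d{\left(f \right)} = 3 - \frac{1}{f + f} = 3 - \frac{1}{2 f}$)
$\frac{1}{d{\left(Y{\left(\frac{5}{7} \right)} \right)}} = \frac{1}{3 - \frac{1}{2 \cdot \frac{5}{7} \left(4 + \frac{5}{7}\right)}} = \frac{1}{3 - \frac{1}{2 \cdot 5 \cdot \frac{1}{7} \left(4 + 5 \cdot \frac{1}{7}\right)}} = \frac{1}{3 - \frac{1}{2 \frac{5 \left(4 + \frac{5}{7}\right)}{7}}} = \frac{1}{3 - \frac{1}{2 \cdot \frac{5}{7} \cdot \frac{33}{7}}} = \frac{1}{3 - \frac{1}{2 \cdot \frac{165}{49}}} = \frac{1}{3 - \frac{49}{330}} = \frac{1}{\frac{941}{330}} = \frac{330}{941}$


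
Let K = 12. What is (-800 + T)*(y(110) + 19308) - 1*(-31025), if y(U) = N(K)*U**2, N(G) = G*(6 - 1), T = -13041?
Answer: -10315777003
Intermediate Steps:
N(G) = 5*G (N(G) = G*5 = 5*G)
y(U) = 60*U**2 (y(U) = (5*12)*U**2 = 60*U**2)
(-800 + T)*(y(110) + 19308) - 1*(-31025) = (-800 - 13041)*(60*110**2 + 19308) - 1*(-31025) = -13841*(60*12100 + 19308) + 31025 = -13841*(726000 + 19308) + 31025 = -13841*745308 + 31025 = -10315808028 + 31025 = -10315777003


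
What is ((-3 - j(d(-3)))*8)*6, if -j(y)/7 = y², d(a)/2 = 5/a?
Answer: 10768/3 ≈ 3589.3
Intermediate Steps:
d(a) = 10/a (d(a) = 2*(5/a) = 10/a)
j(y) = -7*y²
((-3 - j(d(-3)))*8)*6 = ((-3 - (-7)*(10/(-3))²)*8)*6 = ((-3 - (-7)*(10*(-⅓))²)*8)*6 = ((-3 - (-7)*(-10/3)²)*8)*6 = ((-3 - (-7)*100/9)*8)*6 = ((-3 - 1*(-700/9))*8)*6 = ((-3 + 700/9)*8)*6 = ((673/9)*8)*6 = (5384/9)*6 = 10768/3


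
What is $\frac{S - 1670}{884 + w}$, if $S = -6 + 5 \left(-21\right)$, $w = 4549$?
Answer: $- \frac{1781}{5433} \approx -0.32781$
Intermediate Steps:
$S = -111$ ($S = -6 - 105 = -111$)
$\frac{S - 1670}{884 + w} = \frac{-111 - 1670}{884 + 4549} = - \frac{1781}{5433}$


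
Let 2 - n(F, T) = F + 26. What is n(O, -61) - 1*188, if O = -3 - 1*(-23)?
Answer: -232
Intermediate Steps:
O = 20 (O = -3 + 23 = 20)
n(F, T) = -24 - F (n(F, T) = 2 - (F + 26) = 2 - (26 + F) = 2 + (-26 - F) = -24 - F)
n(O, -61) - 1*188 = (-24 - 1*20) - 1*188 = (-24 - 20) - 188 = -44 - 188 = -232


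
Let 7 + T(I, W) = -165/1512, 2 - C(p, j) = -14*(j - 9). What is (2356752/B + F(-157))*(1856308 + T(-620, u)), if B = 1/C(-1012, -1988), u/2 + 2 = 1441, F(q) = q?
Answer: -61640737570577710781/504 ≈ -1.2230e+17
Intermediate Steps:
C(p, j) = -124 + 14*j (C(p, j) = 2 - (-14)*(j - 9) = 2 - (-14)*(-9 + j) = 2 - (126 - 14*j) = 2 + (-126 + 14*j) = -124 + 14*j)
u = 2878 (u = -4 + 2*1441 = -4 + 2882 = 2878)
T(I, W) = -3583/504 (T(I, W) = -7 - 165/1512 = -7 - 165*1/1512 = -7 - 55/504 = -3583/504)
B = -1/27956 (B = 1/(-124 + 14*(-1988)) = 1/(-124 - 27832) = 1/(-27956) = -1/27956 ≈ -3.5770e-5)
(2356752/B + F(-157))*(1856308 + T(-620, u)) = (2356752/(-1/27956) - 157)*(1856308 - 3583/504) = (2356752*(-27956) - 157)*(935575649/504) = (-65885358912 - 157)*(935575649/504) = -65885359069*935575649/504 = -61640737570577710781/504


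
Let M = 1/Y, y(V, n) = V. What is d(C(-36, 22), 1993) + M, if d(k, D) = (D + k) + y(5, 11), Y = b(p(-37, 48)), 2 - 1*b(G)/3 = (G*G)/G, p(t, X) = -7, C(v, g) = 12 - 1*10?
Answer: 54001/27 ≈ 2000.0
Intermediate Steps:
C(v, g) = 2 (C(v, g) = 12 - 10 = 2)
b(G) = 6 - 3*G (b(G) = 6 - 3*G*G/G = 6 - 3*G²/G = 6 - 3*G)
Y = 27 (Y = 6 - 3*(-7) = 6 + 21 = 27)
d(k, D) = 5 + D + k (d(k, D) = (D + k) + 5 = 5 + D + k)
M = 1/27 ≈ 0.037037
d(C(-36, 22), 1993) + M = (5 + 1993 + 2) + 1/27 = 2000 + 1/27 = 54001/27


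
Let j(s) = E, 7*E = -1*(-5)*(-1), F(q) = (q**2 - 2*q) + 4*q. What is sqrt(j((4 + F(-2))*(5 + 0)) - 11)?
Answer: I*sqrt(574)/7 ≈ 3.4226*I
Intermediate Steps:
F(q) = q**2 + 2*q
E = -5/7 (E = (-1*(-5)*(-1))/7 = (5*(-1))/7 = (1/7)*(-5) = -5/7 ≈ -0.71429)
j(s) = -5/7
sqrt(j((4 + F(-2))*(5 + 0)) - 11) = sqrt(-5/7 - 11) = sqrt(-82/7) = I*sqrt(574)/7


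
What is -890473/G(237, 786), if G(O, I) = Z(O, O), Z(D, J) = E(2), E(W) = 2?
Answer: -890473/2 ≈ -4.4524e+5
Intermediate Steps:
Z(D, J) = 2
G(O, I) = 2
-890473/G(237, 786) = -890473/2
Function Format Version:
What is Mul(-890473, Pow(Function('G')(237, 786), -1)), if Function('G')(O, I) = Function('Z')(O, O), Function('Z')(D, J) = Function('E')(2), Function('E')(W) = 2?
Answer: Rational(-890473, 2) ≈ -4.4524e+5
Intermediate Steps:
Function('Z')(D, J) = 2
Function('G')(O, I) = 2
Mul(-890473, Pow(Function('G')(237, 786), -1)) = Mul(-890473, Pow(2, -1)) = Mul(-890473, Rational(1, 2)) = Rational(-890473, 2)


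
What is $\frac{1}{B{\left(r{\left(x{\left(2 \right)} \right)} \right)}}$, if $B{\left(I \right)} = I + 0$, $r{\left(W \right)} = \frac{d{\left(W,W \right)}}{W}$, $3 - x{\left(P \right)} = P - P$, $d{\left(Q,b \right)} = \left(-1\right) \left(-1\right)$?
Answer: $3$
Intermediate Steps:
$d{\left(Q,b \right)} = 1$
$x{\left(P \right)} = 3$ ($x{\left(P \right)} = 3 - \left(P - P\right) = 3 - 0 = 3 + 0 = 3$)
$r{\left(W \right)} = \frac{1}{W}$ ($r{\left(W \right)} = 1 \frac{1}{W} = \frac{1}{W}$)
$B{\left(I \right)} = I$
$\frac{1}{B{\left(r{\left(x{\left(2 \right)} \right)} \right)}} = \frac{1}{\frac{1}{3}} = 3$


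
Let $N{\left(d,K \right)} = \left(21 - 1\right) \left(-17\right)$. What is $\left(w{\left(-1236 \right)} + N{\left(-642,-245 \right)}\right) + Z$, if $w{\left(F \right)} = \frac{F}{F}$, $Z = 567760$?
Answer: $567421$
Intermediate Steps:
$N{\left(d,K \right)} = -340$ ($N{\left(d,K \right)} = 20 \left(-17\right) = -340$)
$w{\left(F \right)} = 1$
$\left(w{\left(-1236 \right)} + N{\left(-642,-245 \right)}\right) + Z = \left(1 - 340\right) + 567760 = -339 + 567760 = 567421$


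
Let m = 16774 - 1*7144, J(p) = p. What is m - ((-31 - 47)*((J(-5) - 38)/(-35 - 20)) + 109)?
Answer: 527009/55 ≈ 9582.0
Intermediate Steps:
m = 9630 (m = 16774 - 7144 = 9630)
m - ((-31 - 47)*((J(-5) - 38)/(-35 - 20)) + 109) = 9630 - ((-31 - 47)*((-5 - 38)/(-35 - 20)) + 109) = 9630 - (-(-3354)/(-55) + 109) = 9630 - (-(-3354)*(-1)/55 + 109) = 9630 - (-78*43/55 + 109) = 9630 - (-3354/55 + 109) = 9630 - 1*2641/55 = 9630 - 2641/55 = 527009/55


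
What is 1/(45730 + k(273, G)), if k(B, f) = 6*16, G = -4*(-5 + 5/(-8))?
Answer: 1/45826 ≈ 2.1822e-5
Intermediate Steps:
G = 45/2 (G = -4*(-5 + 5*(-⅛)) = -4*(-5 - 5/8) = -4*(-45/8) = 45/2 ≈ 22.500)
k(B, f) = 96
1/(45730 + k(273, G)) = 1/(45730 + 96) = 1/45826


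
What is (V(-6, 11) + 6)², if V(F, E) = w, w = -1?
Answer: 25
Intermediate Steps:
V(F, E) = -1
(V(-6, 11) + 6)² = (-1 + 6)² = 5² = 25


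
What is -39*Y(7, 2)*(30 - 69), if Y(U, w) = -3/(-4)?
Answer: 4563/4 ≈ 1140.8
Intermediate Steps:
Y(U, w) = ¾ (Y(U, w) = -3*(-¼) = ¾)
-39*Y(7, 2)*(30 - 69) = -117*(30 - 69)/4 = -117*(-39)/4 = -39*(-117/4) = 4563/4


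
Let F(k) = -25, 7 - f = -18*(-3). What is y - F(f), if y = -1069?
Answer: -1044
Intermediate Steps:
f = -47 (f = 7 - (-18)*(-3) = 7 - 1*54 = 7 - 54 = -47)
y - F(f) = -1069 - 1*(-25) = -1069 + 25 = -1044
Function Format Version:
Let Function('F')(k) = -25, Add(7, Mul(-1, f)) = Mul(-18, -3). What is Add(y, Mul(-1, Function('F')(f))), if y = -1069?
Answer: -1044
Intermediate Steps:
f = -47 (f = Add(7, Mul(-1, Mul(-18, -3))) = Add(7, Mul(-1, 54)) = Add(7, -54) = -47)
Add(y, Mul(-1, Function('F')(f))) = Add(-1069, Mul(-1, -25)) = Add(-1069, 25) = -1044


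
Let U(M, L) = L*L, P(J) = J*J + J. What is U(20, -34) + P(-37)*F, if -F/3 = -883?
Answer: 3529624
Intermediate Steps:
P(J) = J + J**2 (P(J) = J**2 + J = J + J**2)
F = 2649 (F = -3*(-883) = 2649)
U(M, L) = L**2
U(20, -34) + P(-37)*F = (-34)**2 - 37*(1 - 37)*2649 = 1156 - 37*(-36)*2649 = 1156 + 1332*2649 = 1156 + 3528468 = 3529624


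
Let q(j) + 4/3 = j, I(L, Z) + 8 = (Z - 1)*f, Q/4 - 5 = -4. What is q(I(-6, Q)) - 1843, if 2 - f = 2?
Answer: -5557/3 ≈ -1852.3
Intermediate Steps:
Q = 4 (Q = 20 + 4*(-4) = 20 - 16 = 4)
f = 0 (f = 2 - 1*2 = 2 - 2 = 0)
I(L, Z) = -8 (I(L, Z) = -8 + (Z - 1)*0 = -8 + (-1 + Z)*0 = -8 + 0 = -8)
q(j) = -4/3 + j
q(I(-6, Q)) - 1843 = (-4/3 - 8) - 1843 = -28/3 - 1843 = -5557/3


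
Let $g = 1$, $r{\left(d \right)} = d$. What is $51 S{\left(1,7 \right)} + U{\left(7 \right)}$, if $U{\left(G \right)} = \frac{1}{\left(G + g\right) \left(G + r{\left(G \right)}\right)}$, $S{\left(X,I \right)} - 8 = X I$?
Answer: $\frac{85681}{112} \approx 765.01$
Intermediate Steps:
$S{\left(X,I \right)} = 8 + I X$ ($S{\left(X,I \right)} = 8 + X I = 8 + I X$)
$U{\left(G \right)} = \frac{1}{2 G \left(1 + G\right)}$ ($U{\left(G \right)} = \frac{1}{\left(G + 1\right) \left(G + G\right)} = \frac{1}{\left(1 + G\right) 2 G} = \frac{1}{2 G \left(1 + G\right)}$)
$51 S{\left(1,7 \right)} + U{\left(7 \right)} = 51 \left(8 + 7 \cdot 1\right) + \frac{1}{2 \cdot 7 \left(1 + 7\right)} = 51 \left(8 + 7\right) + \frac{1}{2} \cdot \frac{1}{7} \cdot \frac{1}{8} = 51 \cdot 15 + \frac{1}{2} \cdot \frac{1}{7} \cdot \frac{1}{8} = 765 + \frac{1}{112} = \frac{85681}{112}$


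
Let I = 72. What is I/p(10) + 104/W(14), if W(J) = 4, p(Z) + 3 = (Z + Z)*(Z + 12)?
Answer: 11434/437 ≈ 26.165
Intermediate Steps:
p(Z) = -3 + 2*Z*(12 + Z) (p(Z) = -3 + (Z + Z)*(Z + 12) = -3 + (2*Z)*(12 + Z) = -3 + 2*Z*(12 + Z))
I/p(10) + 104/W(14) = 72/(-3 + 2*10² + 24*10) + 104/4 = 72/(-3 + 2*100 + 240) + 104*(¼) = 72/(-3 + 200 + 240) + 26 = 72/437 + 26 = 11434/437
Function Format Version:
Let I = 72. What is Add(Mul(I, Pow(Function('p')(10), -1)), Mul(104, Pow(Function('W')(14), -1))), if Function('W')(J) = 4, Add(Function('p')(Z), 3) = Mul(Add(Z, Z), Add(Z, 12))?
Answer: Rational(11434, 437) ≈ 26.165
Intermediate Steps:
Function('p')(Z) = Add(-3, Mul(2, Z, Add(12, Z))) (Function('p')(Z) = Add(-3, Mul(Add(Z, Z), Add(Z, 12))) = Add(-3, Mul(Mul(2, Z), Add(12, Z))) = Add(-3, Mul(2, Z, Add(12, Z))))
Add(Mul(I, Pow(Function('p')(10), -1)), Mul(104, Pow(Function('W')(14), -1))) = Add(Mul(72, Pow(Add(-3, Mul(2, Pow(10, 2)), Mul(24, 10)), -1)), Mul(104, Pow(4, -1))) = Add(Mul(72, Pow(Add(-3, Mul(2, 100), 240), -1)), Mul(104, Rational(1, 4))) = Add(Mul(72, Pow(Add(-3, 200, 240), -1)), 26) = Add(Mul(72, Pow(437, -1)), 26) = Add(Mul(72, Rational(1, 437)), 26) = Add(Rational(72, 437), 26) = Rational(11434, 437)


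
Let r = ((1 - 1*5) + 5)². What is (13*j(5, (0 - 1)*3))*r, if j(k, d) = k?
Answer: 65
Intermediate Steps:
r = 1 (r = ((1 - 5) + 5)² = (-4 + 5)² = 1² = 1)
(13*j(5, (0 - 1)*3))*r = (13*5)*1 = 65*1 = 65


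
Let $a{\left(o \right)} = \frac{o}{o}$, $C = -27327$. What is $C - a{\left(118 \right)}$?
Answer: $-27328$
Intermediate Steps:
$a{\left(o \right)} = 1$
$C - a{\left(118 \right)} = -27327 - 1 = -27328$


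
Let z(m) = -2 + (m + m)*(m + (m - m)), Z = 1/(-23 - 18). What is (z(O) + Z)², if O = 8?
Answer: 26677225/1681 ≈ 15870.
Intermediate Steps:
Z = -1/41 (Z = 1/(-41) = -1/41 ≈ -0.024390)
z(m) = -2 + 2*m² (z(m) = -2 + (2*m)*(m + 0) = -2 + (2*m)*m = -2 + 2*m²)
(z(O) + Z)² = ((-2 + 2*8²) - 1/41)² = ((-2 + 2*64) - 1/41)² = ((-2 + 128) - 1/41)² = (126 - 1/41)² = (5165/41)² = 26677225/1681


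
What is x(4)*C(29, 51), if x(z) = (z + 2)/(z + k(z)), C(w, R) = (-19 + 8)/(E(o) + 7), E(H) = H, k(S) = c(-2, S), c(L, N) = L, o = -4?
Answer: -11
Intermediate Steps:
k(S) = -2
C(w, R) = -11/3 (C(w, R) = (-19 + 8)/(-4 + 7) = -11/3)
x(z) = (2 + z)/(-2 + z) (x(z) = (z + 2)/(z - 2) = (2 + z)/(-2 + z))
x(4)*C(29, 51) = ((2 + 4)/(-2 + 4))*(-11/3) = (6/2)*(-11/3) = ((1/2)*6)*(-11/3) = 3*(-11/3) = -11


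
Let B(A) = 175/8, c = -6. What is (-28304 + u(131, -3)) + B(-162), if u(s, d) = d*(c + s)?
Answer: -229257/8 ≈ -28657.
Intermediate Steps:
B(A) = 175/8 (B(A) = 175*(⅛) = 175/8)
u(s, d) = d*(-6 + s)
(-28304 + u(131, -3)) + B(-162) = (-28304 - 3*(-6 + 131)) + 175/8 = (-28304 - 3*125) + 175/8 = (-28304 - 375) + 175/8 = -28679 + 175/8 = -229257/8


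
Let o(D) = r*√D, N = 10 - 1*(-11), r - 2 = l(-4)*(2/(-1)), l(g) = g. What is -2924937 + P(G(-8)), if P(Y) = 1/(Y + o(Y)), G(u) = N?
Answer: -231070024/79 + 10*√21/1659 ≈ -2.9249e+6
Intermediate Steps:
r = 10 (r = 2 - 8/(-1) = 2 - 8*(-1) = 2 - 4*(-2) = 2 + 8 = 10)
N = 21 (N = 10 + 11 = 21)
o(D) = 10*√D
G(u) = 21
P(Y) = 1/(Y + 10*√Y)
-2924937 + P(G(-8)) = -2924937 + 1/(21 + 10*√21)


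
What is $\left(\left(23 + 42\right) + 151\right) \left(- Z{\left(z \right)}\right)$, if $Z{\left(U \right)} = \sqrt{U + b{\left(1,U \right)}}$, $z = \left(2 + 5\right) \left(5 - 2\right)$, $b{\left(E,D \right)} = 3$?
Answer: $- 432 \sqrt{6} \approx -1058.2$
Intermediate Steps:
$z = 21$ ($z = 7 \cdot 3 = 21$)
$Z{\left(U \right)} = \sqrt{3 + U}$ ($Z{\left(U \right)} = \sqrt{U + 3} = \sqrt{3 + U}$)
$\left(\left(23 + 42\right) + 151\right) \left(- Z{\left(z \right)}\right) = \left(\left(23 + 42\right) + 151\right) \left(- \sqrt{3 + 21}\right) = \left(65 + 151\right) \left(- \sqrt{24}\right) = 216 \left(- 2 \sqrt{6}\right) = - 432 \sqrt{6}$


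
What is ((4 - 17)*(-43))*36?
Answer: 20124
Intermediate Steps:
((4 - 17)*(-43))*36 = -13*(-43)*36 = 559*36 = 20124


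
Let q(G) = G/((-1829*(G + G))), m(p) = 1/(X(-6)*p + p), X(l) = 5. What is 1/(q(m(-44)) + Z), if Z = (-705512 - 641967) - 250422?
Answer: -3658/5845121859 ≈ -6.2582e-7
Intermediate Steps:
m(p) = 1/(6*p) (m(p) = 1/(5*p + p) = 1/(6*p))
q(G) = -1/3658 (q(G) = G/((-3658*G)) = G*(-1/(3658*G)) = -1/3658)
Z = -1597901 (Z = -1347479 - 250422 = -1597901)
1/(q(m(-44)) + Z) = 1/(-1/3658 - 1597901) = 1/(-5845121859/3658) = -3658/5845121859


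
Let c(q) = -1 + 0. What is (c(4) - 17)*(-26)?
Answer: 468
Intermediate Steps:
c(q) = -1
(c(4) - 17)*(-26) = (-1 - 17)*(-26) = -18*(-26) = 468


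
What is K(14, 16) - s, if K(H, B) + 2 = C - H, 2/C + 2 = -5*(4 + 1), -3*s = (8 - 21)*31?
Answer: -4061/27 ≈ -150.41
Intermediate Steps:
s = 403/3 (s = -(8 - 21)*31/3 = -(-13)*31/3 = -⅓*(-403) = 403/3 ≈ 134.33)
C = -2/27 (C = 2/(-2 - 5*(4 + 1)) = 2/(-2 - 5*5) = 2/(-2 - 25) = 2/(-27) = 2*(-1/27) = -2/27 ≈ -0.074074)
K(H, B) = -56/27 - H (K(H, B) = -2 + (-2/27 - H) = -56/27 - H)
K(14, 16) - s = (-56/27 - 1*14) - 1*403/3 = (-56/27 - 14) - 403/3 = -434/27 - 403/3 = -4061/27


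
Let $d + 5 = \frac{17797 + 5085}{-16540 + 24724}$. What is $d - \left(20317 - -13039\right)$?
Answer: $- \frac{136501771}{4092} \approx -33358.0$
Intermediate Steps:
$d = - \frac{9019}{4092}$ ($d = -5 + \frac{17797 + 5085}{-16540 + 24724} = -5 + \frac{22882}{8184} = -5 + 22882 \cdot \frac{1}{8184} = -5 + \frac{11441}{4092} = - \frac{9019}{4092} \approx -2.2041$)
$d - \left(20317 - -13039\right) = - \frac{9019}{4092} - \left(20317 - -13039\right) = - \frac{9019}{4092} - \left(20317 + 13039\right) = - \frac{9019}{4092} - 33356 = - \frac{136501771}{4092}$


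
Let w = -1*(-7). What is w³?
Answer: 343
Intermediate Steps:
w = 7
w³ = 7³ = 343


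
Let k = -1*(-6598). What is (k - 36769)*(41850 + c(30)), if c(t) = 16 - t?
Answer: -1262233956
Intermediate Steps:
k = 6598
(k - 36769)*(41850 + c(30)) = (6598 - 36769)*(41850 + (16 - 1*30)) = -30171*(41850 + (16 - 30)) = -30171*(41850 - 14) = -30171*41836 = -1262233956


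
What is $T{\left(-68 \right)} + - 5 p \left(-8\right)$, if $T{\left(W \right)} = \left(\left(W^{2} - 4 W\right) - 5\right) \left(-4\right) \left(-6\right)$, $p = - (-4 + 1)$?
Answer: $117504$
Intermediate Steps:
$p = 3$ ($p = \left(-1\right) \left(-3\right) = 3$)
$T{\left(W \right)} = -120 - 96 W + 24 W^{2}$ ($T{\left(W \right)} = \left(-5 + W^{2} - 4 W\right) \left(-4\right) \left(-6\right) = \left(20 - 4 W^{2} + 16 W\right) \left(-6\right) = -120 - 96 W + 24 W^{2}$)
$T{\left(-68 \right)} + - 5 p \left(-8\right) = \left(-120 - -6528 + 24 \left(-68\right)^{2}\right) + \left(-5\right) 3 \left(-8\right) = \left(-120 + 6528 + 24 \cdot 4624\right) - -120 = \left(-120 + 6528 + 110976\right) + 120 = 117384 + 120 = 117504$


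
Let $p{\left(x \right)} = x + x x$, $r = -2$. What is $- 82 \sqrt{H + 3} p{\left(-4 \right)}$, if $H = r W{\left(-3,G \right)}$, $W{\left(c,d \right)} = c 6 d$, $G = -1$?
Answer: $- 984 i \sqrt{33} \approx - 5652.6 i$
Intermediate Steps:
$W{\left(c,d \right)} = 6 c d$
$H = -36$ ($H = - 2 \cdot 6 \left(-3\right) \left(-1\right) = \left(-2\right) 18 = -36$)
$p{\left(x \right)} = x + x^{2}$
$- 82 \sqrt{H + 3} p{\left(-4 \right)} = - 82 \sqrt{-36 + 3} \left(- 4 \left(1 - 4\right)\right) = - 82 \sqrt{-33} \left(\left(-4\right) \left(-3\right)\right) = - 82 i \sqrt{33} \cdot 12 = - 984 i \sqrt{33}$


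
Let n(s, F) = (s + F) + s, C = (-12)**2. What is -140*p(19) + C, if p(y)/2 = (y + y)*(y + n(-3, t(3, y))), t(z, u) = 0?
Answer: -138176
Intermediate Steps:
C = 144
n(s, F) = F + 2*s (n(s, F) = (F + s) + s = F + 2*s)
p(y) = 4*y*(-6 + y) (p(y) = 2*((y + y)*(y + (0 + 2*(-3)))) = 2*((2*y)*(y + (0 - 6))) = 2*((2*y)*(y - 6)) = 2*((2*y)*(-6 + y)) = 2*(2*y*(-6 + y)) = 4*y*(-6 + y))
-140*p(19) + C = -560*19*(-6 + 19) + 144 = -560*19*13 + 144 = -140*988 + 144 = -138320 + 144 = -138176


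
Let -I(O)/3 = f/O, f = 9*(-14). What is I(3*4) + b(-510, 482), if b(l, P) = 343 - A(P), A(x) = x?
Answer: -215/2 ≈ -107.50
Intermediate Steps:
f = -126
b(l, P) = 343 - P
I(O) = 378/O (I(O) = -(-378)/O = 378/O)
I(3*4) + b(-510, 482) = 378/((3*4)) + (343 - 1*482) = 378/12 + (343 - 482) = 378*(1/12) - 139 = 63/2 - 139 = -215/2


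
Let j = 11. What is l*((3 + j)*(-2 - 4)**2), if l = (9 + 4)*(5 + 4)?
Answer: 58968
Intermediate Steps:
l = 117 (l = 13*9 = 117)
l*((3 + j)*(-2 - 4)**2) = 117*((3 + 11)*(-2 - 4)**2) = 117*(14*(-6)**2) = 117*(14*36) = 117*504 = 58968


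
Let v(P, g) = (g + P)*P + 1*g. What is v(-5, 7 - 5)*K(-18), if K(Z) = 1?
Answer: 17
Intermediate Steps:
v(P, g) = g + P*(P + g) (v(P, g) = (P + g)*P + g = P*(P + g) + g = g + P*(P + g))
v(-5, 7 - 5)*K(-18) = ((7 - 5) + (-5)² - 5*(7 - 5))*1 = (2 + 25 - 5*2)*1 = (2 + 25 - 10)*1 = 17*1 = 17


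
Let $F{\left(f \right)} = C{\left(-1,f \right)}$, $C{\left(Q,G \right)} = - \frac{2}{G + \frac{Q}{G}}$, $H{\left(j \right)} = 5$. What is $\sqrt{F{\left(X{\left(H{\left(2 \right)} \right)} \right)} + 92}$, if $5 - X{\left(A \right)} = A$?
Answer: $2 \sqrt{23} \approx 9.5917$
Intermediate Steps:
$X{\left(A \right)} = 5 - A$
$F{\left(f \right)} = - \frac{2 f}{-1 + f^{2}}$
$\sqrt{F{\left(X{\left(H{\left(2 \right)} \right)} \right)} + 92} = \sqrt{- \frac{2 \left(5 - 5\right)}{-1 + \left(5 - 5\right)^{2}} + 92} = \sqrt{\left(-2\right) 0 \frac{1}{-1 + 0^{2}} + 92} = \sqrt{\left(-2\right) 0 \frac{1}{-1 + 0} + 92} = \sqrt{\left(-2\right) 0 \frac{1}{-1} + 92} = \sqrt{\left(-2\right) 0 \left(-1\right) + 92} = \sqrt{0 + 92} = \sqrt{92} = 2 \sqrt{23}$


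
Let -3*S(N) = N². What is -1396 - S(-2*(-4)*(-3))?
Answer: -1204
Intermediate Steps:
S(N) = -N²/3
-1396 - S(-2*(-4)*(-3)) = -1396 - (-1)*(-2*(-4)*(-3))²/3 = -1396 - (-1)*(8*(-3))²/3 = -1396 - (-1)*(-24)²/3 = -1396 - (-1)*576/3 = -1396 - 1*(-192) = -1396 + 192 = -1204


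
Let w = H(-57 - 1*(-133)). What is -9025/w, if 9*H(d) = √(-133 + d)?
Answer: 1425*I*√57 ≈ 10759.0*I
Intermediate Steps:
H(d) = √(-133 + d)/9
w = I*√57/9 (w = √(-133 + (-57 - 1*(-133)))/9 = √(-133 + (-57 + 133))/9 = √(-133 + 76)/9 = √(-57)/9 = (I*√57)/9 = I*√57/9 ≈ 0.83887*I)
-9025/w = -9025*(-3*I*√57/19) = -(-1425)*I*√57 = 1425*I*√57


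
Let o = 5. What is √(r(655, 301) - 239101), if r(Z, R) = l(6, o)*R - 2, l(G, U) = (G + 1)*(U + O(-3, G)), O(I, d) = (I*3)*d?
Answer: I*√342346 ≈ 585.1*I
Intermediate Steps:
O(I, d) = 3*I*d (O(I, d) = (3*I)*d = 3*I*d)
l(G, U) = (1 + G)*(U - 9*G) (l(G, U) = (G + 1)*(U + 3*(-3)*G) = (1 + G)*(U - 9*G))
r(Z, R) = -2 - 343*R (r(Z, R) = (5 - 9*6 - 9*6² + 6*5)*R - 2 = (5 - 54 - 9*36 + 30)*R - 2 = (5 - 54 - 324 + 30)*R - 2 = -343*R - 2 = -2 - 343*R)
√(r(655, 301) - 239101) = √((-2 - 343*301) - 239101) = √((-2 - 103243) - 239101) = √(-103245 - 239101) = √(-342346) = I*√342346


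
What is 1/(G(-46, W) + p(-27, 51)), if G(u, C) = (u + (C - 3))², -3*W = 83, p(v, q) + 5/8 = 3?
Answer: 72/423371 ≈ 0.00017006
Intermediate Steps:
p(v, q) = 19/8 (p(v, q) = -5/8 + 3 = 19/8)
W = -83/3 (W = -⅓*83 = -83/3 ≈ -27.667)
G(u, C) = (-3 + C + u)² (G(u, C) = (u + (-3 + C))² = (-3 + C + u)²)
1/(G(-46, W) + p(-27, 51)) = 1/((-3 - 83/3 - 46)² + 19/8) = 1/((-230/3)² + 19/8) = 1/(52900/9 + 19/8) = 1/(423371/72) = 72/423371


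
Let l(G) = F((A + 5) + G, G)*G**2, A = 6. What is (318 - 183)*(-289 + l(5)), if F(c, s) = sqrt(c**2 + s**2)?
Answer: -39015 + 3375*sqrt(281) ≈ 17560.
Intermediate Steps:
l(G) = G**2*sqrt(G**2 + (11 + G)**2) (l(G) = sqrt(((6 + 5) + G)**2 + G**2)*G**2 = sqrt((11 + G)**2 + G**2)*G**2 = sqrt(G**2 + (11 + G)**2)*G**2 = G**2*sqrt(G**2 + (11 + G)**2))
(318 - 183)*(-289 + l(5)) = (318 - 183)*(-289 + 5**2*sqrt(5**2 + (11 + 5)**2)) = 135*(-289 + 25*sqrt(25 + 16**2)) = 135*(-289 + 25*sqrt(25 + 256)) = 135*(-289 + 25*sqrt(281)) = -39015 + 3375*sqrt(281)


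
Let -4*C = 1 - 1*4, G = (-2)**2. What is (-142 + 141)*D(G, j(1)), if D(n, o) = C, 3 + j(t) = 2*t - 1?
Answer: -3/4 ≈ -0.75000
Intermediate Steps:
G = 4
j(t) = -4 + 2*t (j(t) = -3 + (2*t - 1) = -3 + (-1 + 2*t) = -4 + 2*t)
C = 3/4 (C = -(1 - 1*4)/4 = -(1 - 4)/4 = -1/4*(-3) = 3/4 ≈ 0.75000)
D(n, o) = 3/4
(-142 + 141)*D(G, j(1)) = (-142 + 141)*(3/4) = -1*3/4 = -3/4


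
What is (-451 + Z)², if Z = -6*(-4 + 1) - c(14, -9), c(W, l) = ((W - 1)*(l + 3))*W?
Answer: 434281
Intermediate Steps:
c(W, l) = W*(-1 + W)*(3 + l) (c(W, l) = ((-1 + W)*(3 + l))*W = W*(-1 + W)*(3 + l))
Z = 1110 (Z = -6*(-4 + 1) - 14*(-3 - 1*(-9) + 3*14 + 14*(-9)) = -6*(-3) - 14*(-3 + 9 + 42 - 126) = 18 - 14*(-78) = 18 - 1*(-1092) = 18 + 1092 = 1110)
(-451 + Z)² = (-451 + 1110)² = 659² = 434281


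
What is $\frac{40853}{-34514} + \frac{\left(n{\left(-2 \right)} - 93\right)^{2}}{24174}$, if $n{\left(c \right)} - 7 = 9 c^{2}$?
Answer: $- \frac{450647711}{417170718} \approx -1.0802$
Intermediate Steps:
$n{\left(c \right)} = 7 + 9 c^{2}$
$\frac{40853}{-34514} + \frac{\left(n{\left(-2 \right)} - 93\right)^{2}}{24174} = \frac{40853}{-34514} + \frac{\left(\left(7 + 9 \left(-2\right)^{2}\right) - 93\right)^{2}}{24174} = 40853 \left(- \frac{1}{34514}\right) + \left(\left(7 + 9 \cdot 4\right) - 93\right)^{2} \cdot \frac{1}{24174} = - \frac{40853}{34514} + \left(\left(7 + 36\right) - 93\right)^{2} \cdot \frac{1}{24174} = - \frac{40853}{34514} + \left(43 - 93\right)^{2} \cdot \frac{1}{24174} = - \frac{40853}{34514} + \left(-50\right)^{2} \cdot \frac{1}{24174} = - \frac{40853}{34514} + 2500 \cdot \frac{1}{24174} = - \frac{40853}{34514} + \frac{1250}{12087} = - \frac{450647711}{417170718}$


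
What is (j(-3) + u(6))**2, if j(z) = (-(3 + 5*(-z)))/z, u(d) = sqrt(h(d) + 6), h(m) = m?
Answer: 48 + 24*sqrt(3) ≈ 89.569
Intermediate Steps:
u(d) = sqrt(6 + d) (u(d) = sqrt(d + 6) = sqrt(6 + d))
j(z) = (-3 + 5*z)/z (j(z) = (-(3 - 5*z))/z = (-3 + 5*z)/z)
(j(-3) + u(6))**2 = ((5 - 3/(-3)) + sqrt(6 + 6))**2 = ((5 - 3*(-1/3)) + sqrt(12))**2 = ((5 + 1) + 2*sqrt(3))**2 = (6 + 2*sqrt(3))**2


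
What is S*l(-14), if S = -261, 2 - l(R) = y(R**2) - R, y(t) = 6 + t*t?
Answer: 10031274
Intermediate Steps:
y(t) = 6 + t**2
l(R) = -4 + R - R**4 (l(R) = 2 - ((6 + (R**2)**2) - R) = 2 - ((6 + R**4) - R) = 2 - (6 + R**4 - R) = 2 + (-6 + R - R**4) = -4 + R - R**4)
S*l(-14) = -261*(-4 - 14 - 1*(-14)**4) = -261*(-4 - 14 - 1*38416) = -261*(-4 - 14 - 38416) = -261*(-38434) = 10031274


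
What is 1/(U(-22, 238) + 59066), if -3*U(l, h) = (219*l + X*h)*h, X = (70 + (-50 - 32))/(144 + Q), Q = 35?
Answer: 179/79218202 ≈ 2.2596e-6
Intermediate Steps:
X = -12/179 (X = (70 + (-50 - 32))/(144 + 35) = (70 - 82)/179 = -12*1/179 = -12/179 ≈ -0.067039)
U(l, h) = -h*(219*l - 12*h/179)/3 (U(l, h) = -(219*l - 12*h/179)*h/3 = -h*(219*l - 12*h/179)/3)
1/(U(-22, 238) + 59066) = 1/((1/179)*238*(-13067*(-22) + 4*238) + 59066) = 1/((1/179)*238*(287474 + 952) + 59066) = 1/((1/179)*238*288426 + 59066) = 1/(68645388/179 + 59066) = 1/(79218202/179) = 179/79218202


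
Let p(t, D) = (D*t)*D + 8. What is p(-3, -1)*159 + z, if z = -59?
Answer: 736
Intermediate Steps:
p(t, D) = 8 + t*D² (p(t, D) = t*D² + 8 = 8 + t*D²)
p(-3, -1)*159 + z = (8 - 3*(-1)²)*159 - 59 = (8 - 3*1)*159 - 59 = (8 - 3)*159 - 59 = 5*159 - 59 = 795 - 59 = 736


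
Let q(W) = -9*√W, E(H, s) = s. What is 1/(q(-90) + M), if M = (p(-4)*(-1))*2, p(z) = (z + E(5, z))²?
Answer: I/(-128*I + 27*√10) ≈ -0.0054068 + 0.0036066*I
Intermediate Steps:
p(z) = 4*z² (p(z) = (z + z)² = (2*z)² = 4*z²)
M = -128 (M = ((4*(-4)²)*(-1))*2 = ((4*16)*(-1))*2 = (64*(-1))*2 = -64*2 = -128)
1/(q(-90) + M) = 1/(-27*I*√10 - 128) = 1/(-128 - 27*I*√10)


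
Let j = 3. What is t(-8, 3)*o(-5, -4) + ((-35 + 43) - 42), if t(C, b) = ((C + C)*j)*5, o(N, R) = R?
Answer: 926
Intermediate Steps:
t(C, b) = 30*C (t(C, b) = ((C + C)*3)*5 = ((2*C)*3)*5 = (6*C)*5 = 30*C)
t(-8, 3)*o(-5, -4) + ((-35 + 43) - 42) = (30*(-8))*(-4) + ((-35 + 43) - 42) = -240*(-4) + (8 - 42) = 960 - 34 = 926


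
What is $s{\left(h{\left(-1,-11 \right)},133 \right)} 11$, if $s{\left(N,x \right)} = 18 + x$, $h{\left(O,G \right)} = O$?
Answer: $1661$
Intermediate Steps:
$s{\left(h{\left(-1,-11 \right)},133 \right)} 11 = \left(18 + 133\right) 11 = 151 \cdot 11 = 1661$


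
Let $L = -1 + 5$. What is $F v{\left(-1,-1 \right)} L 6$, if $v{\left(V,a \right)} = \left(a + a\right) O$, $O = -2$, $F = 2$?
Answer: $192$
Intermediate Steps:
$v{\left(V,a \right)} = - 4 a$ ($v{\left(V,a \right)} = \left(a + a\right) \left(-2\right) = 2 a \left(-2\right) = - 4 a$)
$L = 4$
$F v{\left(-1,-1 \right)} L 6 = 2 \left(\left(-4\right) \left(-1\right)\right) 4 \cdot 6 = 2 \cdot 4 \cdot 4 \cdot 6 = 8 \cdot 4 \cdot 6 = 32 \cdot 6 = 192$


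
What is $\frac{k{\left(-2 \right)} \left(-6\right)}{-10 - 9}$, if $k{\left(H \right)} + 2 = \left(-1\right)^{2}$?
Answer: $- \frac{6}{19} \approx -0.31579$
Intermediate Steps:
$k{\left(H \right)} = -1$ ($k{\left(H \right)} = -2 + \left(-1\right)^{2} = -2 + 1 = -1$)
$\frac{k{\left(-2 \right)} \left(-6\right)}{-10 - 9} = \frac{\left(-1\right) \left(-6\right)}{-10 - 9} = \frac{6}{-19} = 6 \left(- \frac{1}{19}\right) = - \frac{6}{19}$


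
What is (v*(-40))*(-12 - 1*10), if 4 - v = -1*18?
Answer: 19360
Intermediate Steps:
v = 22 (v = 4 - (-1)*18 = 4 - 1*(-18) = 4 + 18 = 22)
(v*(-40))*(-12 - 1*10) = (22*(-40))*(-12 - 1*10) = -880*(-12 - 10) = -880*(-22) = 19360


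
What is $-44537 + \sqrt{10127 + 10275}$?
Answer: $-44537 + 101 \sqrt{2} \approx -44394.0$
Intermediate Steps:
$-44537 + \sqrt{10127 + 10275} = -44537 + \sqrt{20402} = -44537 + 101 \sqrt{2}$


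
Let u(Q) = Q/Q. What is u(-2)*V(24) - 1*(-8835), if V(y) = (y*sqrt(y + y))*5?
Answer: 8835 + 480*sqrt(3) ≈ 9666.4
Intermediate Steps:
u(Q) = 1
V(y) = 5*sqrt(2)*y**(3/2) (V(y) = (y*sqrt(2*y))*5 = (y*(sqrt(2)*sqrt(y)))*5 = (sqrt(2)*y**(3/2))*5 = 5*sqrt(2)*y**(3/2))
u(-2)*V(24) - 1*(-8835) = 1*(5*sqrt(2)*24**(3/2)) - 1*(-8835) = 1*(5*sqrt(2)*(48*sqrt(6))) + 8835 = 1*(480*sqrt(3)) + 8835 = 480*sqrt(3) + 8835 = 8835 + 480*sqrt(3)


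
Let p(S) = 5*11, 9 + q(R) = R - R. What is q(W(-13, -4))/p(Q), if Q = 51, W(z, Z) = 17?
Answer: -9/55 ≈ -0.16364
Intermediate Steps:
q(R) = -9 (q(R) = -9 + (R - R) = -9 + 0 = -9)
p(S) = 55
q(W(-13, -4))/p(Q) = -9/55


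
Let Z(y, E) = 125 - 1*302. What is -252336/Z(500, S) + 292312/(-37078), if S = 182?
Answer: 1550729164/1093801 ≈ 1417.7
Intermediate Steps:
Z(y, E) = -177 (Z(y, E) = 125 - 302 = -177)
-252336/Z(500, S) + 292312/(-37078) = -252336/(-177) + 292312/(-37078) = -252336*(-1/177) + 292312*(-1/37078) = 84112/59 - 146156/18539 = 1550729164/1093801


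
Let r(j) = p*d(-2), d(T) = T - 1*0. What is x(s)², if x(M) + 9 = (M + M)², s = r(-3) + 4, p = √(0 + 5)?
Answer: 38705 - 17280*√5 ≈ 65.745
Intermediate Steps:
d(T) = T (d(T) = T + 0 = T)
p = √5 ≈ 2.2361
r(j) = -2*√5 (r(j) = √5*(-2) = -2*√5)
s = 4 - 2*√5 (s = -2*√5 + 4 = 4 - 2*√5 ≈ -0.47214)
x(M) = -9 + 4*M² (x(M) = -9 + (M + M)² = -9 + (2*M)² = -9 + 4*M²)
x(s)² = (-9 + 4*(4 - 2*√5)²)²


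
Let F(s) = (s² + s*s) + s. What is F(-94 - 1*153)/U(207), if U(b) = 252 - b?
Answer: 121771/45 ≈ 2706.0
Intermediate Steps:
F(s) = s + 2*s² (F(s) = (s² + s²) + s = 2*s² + s = s + 2*s²)
F(-94 - 1*153)/U(207) = ((-94 - 1*153)*(1 + 2*(-94 - 1*153)))/(252 - 1*207) = ((-94 - 153)*(1 + 2*(-94 - 153)))/(252 - 207) = -247*(1 + 2*(-247))/45 = -247*(1 - 494)*(1/45) = -247*(-493)*(1/45) = 121771*(1/45) = 121771/45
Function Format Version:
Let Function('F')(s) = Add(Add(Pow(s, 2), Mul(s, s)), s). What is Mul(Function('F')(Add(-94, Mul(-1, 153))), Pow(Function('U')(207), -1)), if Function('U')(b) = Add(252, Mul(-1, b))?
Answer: Rational(121771, 45) ≈ 2706.0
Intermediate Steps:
Function('F')(s) = Add(s, Mul(2, Pow(s, 2))) (Function('F')(s) = Add(Add(Pow(s, 2), Pow(s, 2)), s) = Add(Mul(2, Pow(s, 2)), s) = Add(s, Mul(2, Pow(s, 2))))
Mul(Function('F')(Add(-94, Mul(-1, 153))), Pow(Function('U')(207), -1)) = Mul(Mul(Add(-94, Mul(-1, 153)), Add(1, Mul(2, Add(-94, Mul(-1, 153))))), Pow(Add(252, Mul(-1, 207)), -1)) = Mul(Mul(Add(-94, -153), Add(1, Mul(2, Add(-94, -153)))), Pow(Add(252, -207), -1)) = Mul(Mul(-247, Add(1, Mul(2, -247))), Pow(45, -1)) = Mul(Mul(-247, Add(1, -494)), Rational(1, 45)) = Mul(Mul(-247, -493), Rational(1, 45)) = Mul(121771, Rational(1, 45)) = Rational(121771, 45)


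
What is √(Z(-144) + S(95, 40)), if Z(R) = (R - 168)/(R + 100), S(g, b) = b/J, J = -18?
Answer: √5302/33 ≈ 2.2065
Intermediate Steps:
S(g, b) = -b/18 (S(g, b) = b/(-18) = b*(-1/18) = -b/18)
Z(R) = (-168 + R)/(100 + R)
√(Z(-144) + S(95, 40)) = √((-168 - 144)/(100 - 144) - 1/18*40) = √(-312/(-44) - 20/9) = √(-1/44*(-312) - 20/9) = √(78/11 - 20/9) = √(482/99) = √5302/33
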